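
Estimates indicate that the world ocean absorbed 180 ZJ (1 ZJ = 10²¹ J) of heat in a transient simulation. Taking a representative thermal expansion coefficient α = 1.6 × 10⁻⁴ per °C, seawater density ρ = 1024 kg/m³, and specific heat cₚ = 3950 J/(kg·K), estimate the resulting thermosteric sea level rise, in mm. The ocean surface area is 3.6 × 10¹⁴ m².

Per unit area: Q = 180×10²¹ / (3.6×10¹⁴) = 5×10⁸ J/m²
Δh = αQ/(ρcₚ) = 1.6×10⁻⁴ × 5×10⁸ / (1024 × 3950) ≈ 0.019778 m

about 20 mm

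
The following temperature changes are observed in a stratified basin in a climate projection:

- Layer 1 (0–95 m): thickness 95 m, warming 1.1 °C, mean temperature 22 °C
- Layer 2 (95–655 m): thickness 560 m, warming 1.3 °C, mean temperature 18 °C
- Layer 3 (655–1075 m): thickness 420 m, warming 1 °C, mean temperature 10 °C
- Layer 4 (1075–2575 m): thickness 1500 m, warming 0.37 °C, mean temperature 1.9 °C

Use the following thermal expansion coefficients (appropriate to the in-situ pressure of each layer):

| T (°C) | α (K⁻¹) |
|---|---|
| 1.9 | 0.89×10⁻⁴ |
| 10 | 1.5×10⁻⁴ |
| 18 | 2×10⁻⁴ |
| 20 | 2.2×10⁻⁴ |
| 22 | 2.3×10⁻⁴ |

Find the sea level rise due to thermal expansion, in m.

0.28 m

Layer 1 at 22 °C → α = 2.3×10⁻⁴ K⁻¹
Layer 2 at 18 °C → α = 2×10⁻⁴ K⁻¹
Layer 3 at 10 °C → α = 1.5×10⁻⁴ K⁻¹
Layer 4 at 1.9 °C → α = 0.89×10⁻⁴ K⁻¹
Layer 1: 95 × 2.3×10⁻⁴ × 1.1 = 0.024035 m
1.3 × 2×10⁻⁴ × 560 = 0.14560 m
Layer 3: 1 × 420 × 1.5×10⁻⁴ = 0.06300 m
1075–2575 m: 0.37 × 1500 × 0.89×10⁻⁴ = 0.049395 m
Δh = 0.024035 + 0.14560 + 0.06300 + 0.049395 = 0.28203 m ≈ 0.28 m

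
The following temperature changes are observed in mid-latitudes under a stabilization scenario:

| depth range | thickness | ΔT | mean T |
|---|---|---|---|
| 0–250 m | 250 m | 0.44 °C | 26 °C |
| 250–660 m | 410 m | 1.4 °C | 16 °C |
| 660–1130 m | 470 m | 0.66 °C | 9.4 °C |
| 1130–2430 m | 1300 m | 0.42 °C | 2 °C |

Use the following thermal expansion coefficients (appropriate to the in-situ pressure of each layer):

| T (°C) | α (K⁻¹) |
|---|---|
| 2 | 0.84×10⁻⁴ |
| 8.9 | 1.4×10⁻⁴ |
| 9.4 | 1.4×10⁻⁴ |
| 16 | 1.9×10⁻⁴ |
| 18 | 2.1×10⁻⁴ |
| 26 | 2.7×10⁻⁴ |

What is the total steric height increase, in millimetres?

Layer 1 at 26 °C → α = 2.7×10⁻⁴ K⁻¹
Layer 2 at 16 °C → α = 1.9×10⁻⁴ K⁻¹
Layer 3 at 9.4 °C → α = 1.4×10⁻⁴ K⁻¹
Layer 4 at 2 °C → α = 0.84×10⁻⁴ K⁻¹
0–250 m: 2.7×10⁻⁴ × 250 × 0.44 = 0.02970 m
250–660 m: 410 × 1.9×10⁻⁴ × 1.4 = 0.10906 m
660–1130 m: 0.66 × 470 × 1.4×10⁻⁴ = 0.043428 m
0.84×10⁻⁴ × 0.42 × 1300 = 0.045864 m
Δh = 0.02970 + 0.10906 + 0.043428 + 0.045864 = 0.228052 m

228 mm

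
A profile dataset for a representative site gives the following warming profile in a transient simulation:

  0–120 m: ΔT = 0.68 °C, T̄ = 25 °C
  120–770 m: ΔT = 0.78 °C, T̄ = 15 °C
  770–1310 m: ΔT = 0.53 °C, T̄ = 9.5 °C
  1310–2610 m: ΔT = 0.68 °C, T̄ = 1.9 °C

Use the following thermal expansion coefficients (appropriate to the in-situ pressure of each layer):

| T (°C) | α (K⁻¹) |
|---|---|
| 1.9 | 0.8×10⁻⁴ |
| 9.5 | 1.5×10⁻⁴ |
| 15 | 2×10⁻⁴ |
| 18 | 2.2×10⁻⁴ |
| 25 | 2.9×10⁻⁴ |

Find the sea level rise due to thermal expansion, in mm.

Δh ≈ 239 mm

Layer 1 at 25 °C → α = 2.9×10⁻⁴ K⁻¹
Layer 2 at 15 °C → α = 2×10⁻⁴ K⁻¹
Layer 3 at 9.5 °C → α = 1.5×10⁻⁴ K⁻¹
Layer 4 at 1.9 °C → α = 0.8×10⁻⁴ K⁻¹
0–120 m: 120 × 0.68 × 2.9×10⁻⁴ = 0.023664 m
Layer 2: 2×10⁻⁴ × 650 × 0.78 = 0.10140 m
1.5×10⁻⁴ × 0.53 × 540 = 0.04293 m
1310–2610 m: 0.68 × 0.8×10⁻⁴ × 1300 = 0.07072 m
Δh = 0.023664 + 0.10140 + 0.04293 + 0.07072 = 0.238714 m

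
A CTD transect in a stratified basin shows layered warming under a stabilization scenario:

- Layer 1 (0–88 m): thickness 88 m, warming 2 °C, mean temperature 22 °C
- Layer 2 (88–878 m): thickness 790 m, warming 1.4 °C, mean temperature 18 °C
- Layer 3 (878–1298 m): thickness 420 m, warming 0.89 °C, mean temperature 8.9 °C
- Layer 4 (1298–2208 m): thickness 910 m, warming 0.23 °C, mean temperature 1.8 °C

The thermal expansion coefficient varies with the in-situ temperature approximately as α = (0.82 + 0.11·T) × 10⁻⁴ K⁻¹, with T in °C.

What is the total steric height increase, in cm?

Layer 1: α = (0.82 + 0.11×22)×10⁻⁴ = 3.24×10⁻⁴ K⁻¹
Layer 2: α = (0.82 + 0.11×18)×10⁻⁴ = 2.8×10⁻⁴ K⁻¹
Layer 3: α = (0.82 + 0.11×8.9)×10⁻⁴ = 1.799×10⁻⁴ K⁻¹
Layer 4: α = (0.82 + 0.11×1.8)×10⁻⁴ = 1.018×10⁻⁴ K⁻¹
0–88 m: 3.24×10⁻⁴ × 88 × 2 = 0.057024 m
790 × 2.8×10⁻⁴ × 1.4 = 0.30968 m
0.89 × 420 × 1.799×10⁻⁴ = 0.06724662 m
0.23 × 1.018×10⁻⁴ × 910 = 0.02130674 m
Δh = 0.057024 + 0.30968 + 0.06724662 + 0.02130674 = 0.45525736 m ≈ 45.5 cm

45.5 cm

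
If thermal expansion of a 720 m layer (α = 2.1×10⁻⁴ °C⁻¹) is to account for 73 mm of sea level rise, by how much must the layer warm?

ΔT = Δh/(αH) = 0.073 / (2.1×10⁻⁴ × 720) ≈ 0.4828 K

0.483 K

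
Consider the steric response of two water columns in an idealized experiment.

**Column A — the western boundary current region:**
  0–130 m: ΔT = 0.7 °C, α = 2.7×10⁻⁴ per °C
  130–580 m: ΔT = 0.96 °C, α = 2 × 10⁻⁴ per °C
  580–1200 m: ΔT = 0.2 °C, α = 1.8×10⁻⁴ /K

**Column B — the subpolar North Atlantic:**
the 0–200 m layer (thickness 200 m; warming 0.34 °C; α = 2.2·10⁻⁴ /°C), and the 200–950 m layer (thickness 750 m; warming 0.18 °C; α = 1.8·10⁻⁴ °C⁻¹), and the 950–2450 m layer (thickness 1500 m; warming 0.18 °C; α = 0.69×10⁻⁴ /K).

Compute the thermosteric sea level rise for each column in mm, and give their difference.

Δh_A ≈ 133 mm, Δh_B ≈ 57.9 mm; difference ≈ 75.4 mm

A Layer 1: 130 × 0.7 × 2.7×10⁻⁴ = 0.02457 m
A Layer 2: 2×10⁻⁴ × 0.96 × 450 = 0.08640 m
A 580–1200 m: 1.8×10⁻⁴ × 620 × 0.2 = 0.02232 m
A total: 0.13329 m
B Layer 1: 200 × 0.34 × 2.2×10⁻⁴ = 0.01496 m
B 200–950 m: 1.8×10⁻⁴ × 750 × 0.18 = 0.02430 m
B 950–2450 m: 1500 × 0.18 × 0.69×10⁻⁴ = 0.01863 m
B total: 0.05789 m
Difference: 0.13329 − 0.05789 = 0.07540 m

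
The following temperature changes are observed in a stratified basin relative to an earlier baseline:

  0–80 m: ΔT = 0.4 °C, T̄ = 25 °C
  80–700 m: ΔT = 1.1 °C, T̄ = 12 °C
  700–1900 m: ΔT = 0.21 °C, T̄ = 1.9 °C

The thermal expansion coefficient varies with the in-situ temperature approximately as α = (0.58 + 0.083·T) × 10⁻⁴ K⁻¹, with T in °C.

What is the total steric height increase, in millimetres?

Layer 1: α = (0.58 + 0.083×25)×10⁻⁴ = 2.655×10⁻⁴ K⁻¹
Layer 2: α = (0.58 + 0.083×12)×10⁻⁴ = 1.576×10⁻⁴ K⁻¹
Layer 3: α = (0.58 + 0.083×1.9)×10⁻⁴ = 0.7377×10⁻⁴ K⁻¹
0–80 m: 80 × 2.655×10⁻⁴ × 0.4 = 0.008496 m
80–700 m: 1.1 × 1.576×10⁻⁴ × 620 = 0.1074832 m
700–1900 m: 0.7377×10⁻⁴ × 1200 × 0.21 = 0.01859004 m
Δh = 0.008496 + 0.1074832 + 0.01859004 = 0.13456924 m

about 135 mm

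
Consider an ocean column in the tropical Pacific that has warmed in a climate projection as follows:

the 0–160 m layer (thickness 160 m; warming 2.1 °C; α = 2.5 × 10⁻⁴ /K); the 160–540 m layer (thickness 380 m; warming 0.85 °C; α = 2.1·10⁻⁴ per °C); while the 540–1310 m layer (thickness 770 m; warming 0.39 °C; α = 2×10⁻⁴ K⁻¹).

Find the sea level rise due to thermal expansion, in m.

0–160 m: 2.5×10⁻⁴ × 2.1 × 160 = 0.08400 m
380 × 0.85 × 2.1×10⁻⁴ = 0.06783 m
540–1310 m: 0.39 × 2×10⁻⁴ × 770 = 0.06006 m
Δh = 0.08400 + 0.06783 + 0.06006 = 0.21189 m

Δh = 0.21 m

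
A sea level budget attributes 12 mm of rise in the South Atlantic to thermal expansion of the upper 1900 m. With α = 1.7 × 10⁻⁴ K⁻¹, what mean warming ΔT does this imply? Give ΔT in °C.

ΔT = Δh/(αH) = 0.012 / (1.7×10⁻⁴ × 1900) ≈ 0.03715 °C

0.0372 °C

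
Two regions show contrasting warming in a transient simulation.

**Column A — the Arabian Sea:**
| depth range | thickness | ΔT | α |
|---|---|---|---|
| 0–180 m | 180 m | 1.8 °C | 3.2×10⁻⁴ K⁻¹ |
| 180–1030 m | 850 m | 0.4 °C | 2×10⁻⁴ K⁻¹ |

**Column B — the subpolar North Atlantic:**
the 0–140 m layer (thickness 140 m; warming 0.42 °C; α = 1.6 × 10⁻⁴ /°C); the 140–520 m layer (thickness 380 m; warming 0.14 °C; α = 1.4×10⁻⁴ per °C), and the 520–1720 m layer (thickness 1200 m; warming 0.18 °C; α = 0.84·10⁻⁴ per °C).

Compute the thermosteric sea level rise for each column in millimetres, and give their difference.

A 0–180 m: 180 × 3.2×10⁻⁴ × 1.8 = 0.10368 m
A Layer 2: 850 × 2×10⁻⁴ × 0.4 = 0.06800 m
A total: 0.17168 m
B 0–140 m: 1.6×10⁻⁴ × 140 × 0.42 = 0.009408 m
B 140–520 m: 380 × 0.14 × 1.4×10⁻⁴ = 0.007448 m
B 520–1720 m: 1200 × 0.18 × 0.84×10⁻⁴ = 0.018144 m
B total: 0.03500 m
Difference: 0.17168 − 0.03500 = 0.13668 m

Δh_A ≈ 172 mm, Δh_B ≈ 35.0 mm; difference ≈ 137 mm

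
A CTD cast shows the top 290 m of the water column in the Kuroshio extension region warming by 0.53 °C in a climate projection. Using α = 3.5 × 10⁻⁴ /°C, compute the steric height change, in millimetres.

53.8 mm

Δh = αΔT·H = 3.5×10⁻⁴ × 0.53 × 290 = 0.053795 m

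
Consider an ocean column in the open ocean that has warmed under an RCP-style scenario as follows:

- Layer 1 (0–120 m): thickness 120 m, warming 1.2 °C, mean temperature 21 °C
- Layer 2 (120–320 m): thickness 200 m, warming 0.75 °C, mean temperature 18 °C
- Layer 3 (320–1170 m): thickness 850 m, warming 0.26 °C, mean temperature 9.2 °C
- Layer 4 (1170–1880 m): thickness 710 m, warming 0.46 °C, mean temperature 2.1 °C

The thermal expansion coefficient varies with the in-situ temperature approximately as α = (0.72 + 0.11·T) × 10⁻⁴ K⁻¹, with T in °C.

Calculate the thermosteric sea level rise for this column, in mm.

Δh ≈ 153 mm

Layer 1: α = (0.72 + 0.11×21)×10⁻⁴ = 3.03×10⁻⁴ K⁻¹
Layer 2: α = (0.72 + 0.11×18)×10⁻⁴ = 2.7×10⁻⁴ K⁻¹
Layer 3: α = (0.72 + 0.11×9.2)×10⁻⁴ = 1.732×10⁻⁴ K⁻¹
Layer 4: α = (0.72 + 0.11×2.1)×10⁻⁴ = 0.951×10⁻⁴ K⁻¹
0–120 m: 3.03×10⁻⁴ × 120 × 1.2 = 0.043632 m
2.7×10⁻⁴ × 0.75 × 200 = 0.04050 m
Layer 3: 0.26 × 850 × 1.732×10⁻⁴ = 0.0382772 m
710 × 0.951×10⁻⁴ × 0.46 = 0.03105966 m
Δh = 0.043632 + 0.04050 + 0.0382772 + 0.03105966 = 0.15346886 m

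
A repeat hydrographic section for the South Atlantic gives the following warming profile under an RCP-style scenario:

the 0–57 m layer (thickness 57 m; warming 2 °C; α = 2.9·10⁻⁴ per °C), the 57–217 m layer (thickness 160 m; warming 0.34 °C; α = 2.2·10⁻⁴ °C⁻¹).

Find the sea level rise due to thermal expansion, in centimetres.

2 × 2.9×10⁻⁴ × 57 = 0.03306 m
2.2×10⁻⁴ × 160 × 0.34 = 0.011968 m
Δh = 0.03306 + 0.011968 = 0.045028 m

about 4.5 cm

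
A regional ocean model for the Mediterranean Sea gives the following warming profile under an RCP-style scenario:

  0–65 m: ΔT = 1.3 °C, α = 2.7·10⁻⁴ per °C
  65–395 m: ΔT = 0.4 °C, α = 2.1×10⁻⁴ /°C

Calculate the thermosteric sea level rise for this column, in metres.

Δh ≈ 0.0505 m

2.7×10⁻⁴ × 65 × 1.3 = 0.022815 m
65–395 m: 0.4 × 330 × 2.1×10⁻⁴ = 0.02772 m
Δh = 0.022815 + 0.02772 = 0.050535 m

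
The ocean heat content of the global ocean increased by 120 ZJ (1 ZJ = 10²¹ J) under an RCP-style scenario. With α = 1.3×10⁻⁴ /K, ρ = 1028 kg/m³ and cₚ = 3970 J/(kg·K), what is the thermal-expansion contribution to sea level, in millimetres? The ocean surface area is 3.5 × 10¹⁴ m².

Δh ≈ 10.9 mm

Per unit area: Q = 120×10²¹ / (3.5×10¹⁴) ≈ 3.429×10⁸ J/m²
Δh = αQ/(ρcₚ) = 1.3×10⁻⁴ × 3.429×10⁸ / (1028 × 3970) ≈ 0.010923 m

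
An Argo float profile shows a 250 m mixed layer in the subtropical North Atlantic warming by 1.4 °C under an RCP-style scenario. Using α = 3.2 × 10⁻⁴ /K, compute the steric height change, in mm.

Δh = αΔT·H = 3.2×10⁻⁴ × 1.4 × 250 = 0.11200 m

Δh ≈ 112 mm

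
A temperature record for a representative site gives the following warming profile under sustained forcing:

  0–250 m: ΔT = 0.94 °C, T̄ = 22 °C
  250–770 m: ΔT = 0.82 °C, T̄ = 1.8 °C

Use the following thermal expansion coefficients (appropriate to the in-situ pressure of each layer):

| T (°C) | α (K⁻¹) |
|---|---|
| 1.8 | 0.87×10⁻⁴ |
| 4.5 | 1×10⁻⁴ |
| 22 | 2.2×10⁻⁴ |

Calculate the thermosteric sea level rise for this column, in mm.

Layer 1 at 22 °C → α = 2.2×10⁻⁴ K⁻¹
Layer 2 at 1.8 °C → α = 0.87×10⁻⁴ K⁻¹
0–250 m: 2.2×10⁻⁴ × 250 × 0.94 = 0.05170 m
Layer 2: 520 × 0.82 × 0.87×10⁻⁴ = 0.0370968 m
Δh = 0.05170 + 0.0370968 = 0.0887968 m

Δh ≈ 88.8 mm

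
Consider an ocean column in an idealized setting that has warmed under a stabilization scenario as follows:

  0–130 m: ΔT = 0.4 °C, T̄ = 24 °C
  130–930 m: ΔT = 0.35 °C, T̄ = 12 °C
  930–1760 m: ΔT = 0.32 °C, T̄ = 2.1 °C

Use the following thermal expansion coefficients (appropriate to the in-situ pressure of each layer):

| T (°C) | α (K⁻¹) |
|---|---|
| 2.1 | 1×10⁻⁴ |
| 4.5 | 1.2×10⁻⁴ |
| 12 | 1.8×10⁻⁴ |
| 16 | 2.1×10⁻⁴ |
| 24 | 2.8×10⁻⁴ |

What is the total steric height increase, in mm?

Layer 1 at 24 °C → α = 2.8×10⁻⁴ K⁻¹
Layer 2 at 12 °C → α = 1.8×10⁻⁴ K⁻¹
Layer 3 at 2.1 °C → α = 1×10⁻⁴ K⁻¹
0–130 m: 130 × 0.4 × 2.8×10⁻⁴ = 0.01456 m
Layer 2: 800 × 0.35 × 1.8×10⁻⁴ = 0.05040 m
Layer 3: 1×10⁻⁴ × 830 × 0.32 = 0.02656 m
Δh = 0.01456 + 0.05040 + 0.02656 = 0.09152 m

92 mm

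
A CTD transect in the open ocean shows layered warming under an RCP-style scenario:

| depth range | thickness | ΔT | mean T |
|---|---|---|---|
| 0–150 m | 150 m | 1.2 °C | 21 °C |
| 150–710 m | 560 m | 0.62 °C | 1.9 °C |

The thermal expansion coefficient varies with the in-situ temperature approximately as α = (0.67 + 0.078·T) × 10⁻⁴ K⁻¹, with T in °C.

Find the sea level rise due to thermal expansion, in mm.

Δh = 70.0 mm

Layer 1: α = (0.67 + 0.078×21)×10⁻⁴ = 2.308×10⁻⁴ K⁻¹
Layer 2: α = (0.67 + 0.078×1.9)×10⁻⁴ = 0.8182×10⁻⁴ K⁻¹
0–150 m: 1.2 × 2.308×10⁻⁴ × 150 = 0.041544 m
Layer 2: 560 × 0.62 × 0.8182×10⁻⁴ = 0.028407904 m
Δh = 0.041544 + 0.028407904 = 0.069951904 m ≈ 70.0 mm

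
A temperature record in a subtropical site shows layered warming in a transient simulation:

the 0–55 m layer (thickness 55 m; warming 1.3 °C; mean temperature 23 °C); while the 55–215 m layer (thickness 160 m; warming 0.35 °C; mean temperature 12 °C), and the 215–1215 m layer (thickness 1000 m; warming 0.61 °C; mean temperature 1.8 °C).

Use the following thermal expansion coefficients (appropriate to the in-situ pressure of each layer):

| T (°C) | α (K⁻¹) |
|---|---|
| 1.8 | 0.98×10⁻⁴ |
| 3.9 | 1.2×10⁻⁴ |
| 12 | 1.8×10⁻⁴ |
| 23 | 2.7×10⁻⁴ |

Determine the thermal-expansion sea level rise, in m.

0.089 m of thermosteric rise

Layer 1 at 23 °C → α = 2.7×10⁻⁴ K⁻¹
Layer 2 at 12 °C → α = 1.8×10⁻⁴ K⁻¹
Layer 3 at 1.8 °C → α = 0.98×10⁻⁴ K⁻¹
55 × 1.3 × 2.7×10⁻⁴ = 0.019305 m
Layer 2: 160 × 0.35 × 1.8×10⁻⁴ = 0.01008 m
Layer 3: 0.61 × 1000 × 0.98×10⁻⁴ = 0.05978 m
Δh = 0.019305 + 0.01008 + 0.05978 = 0.089165 m ≈ 0.089 m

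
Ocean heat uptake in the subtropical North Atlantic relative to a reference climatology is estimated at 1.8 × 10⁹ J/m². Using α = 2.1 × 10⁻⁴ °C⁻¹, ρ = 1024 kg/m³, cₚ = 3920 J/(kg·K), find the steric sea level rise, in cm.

Δh = αQ/(ρcₚ) = 2.1×10⁻⁴ × 1.8×10⁹ / (1024 × 3920) ≈ 0.094169 m

Δh ≈ 9.42 cm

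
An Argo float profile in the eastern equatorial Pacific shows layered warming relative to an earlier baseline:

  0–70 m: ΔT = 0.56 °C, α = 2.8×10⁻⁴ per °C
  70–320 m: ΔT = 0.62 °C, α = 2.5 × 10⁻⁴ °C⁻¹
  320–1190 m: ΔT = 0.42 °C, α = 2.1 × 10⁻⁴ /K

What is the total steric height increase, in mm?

Δh ≈ 130 mm

2.8×10⁻⁴ × 0.56 × 70 = 0.010976 m
Layer 2: 0.62 × 250 × 2.5×10⁻⁴ = 0.03875 m
Layer 3: 2.1×10⁻⁴ × 870 × 0.42 = 0.076734 m
Δh = 0.010976 + 0.03875 + 0.076734 = 0.12646 m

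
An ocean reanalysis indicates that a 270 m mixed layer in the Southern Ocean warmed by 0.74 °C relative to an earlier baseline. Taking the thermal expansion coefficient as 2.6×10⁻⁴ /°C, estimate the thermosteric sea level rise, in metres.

about 0.0519 m

Δh = αΔT·H = 2.6×10⁻⁴ × 0.74 × 270 = 0.051948 m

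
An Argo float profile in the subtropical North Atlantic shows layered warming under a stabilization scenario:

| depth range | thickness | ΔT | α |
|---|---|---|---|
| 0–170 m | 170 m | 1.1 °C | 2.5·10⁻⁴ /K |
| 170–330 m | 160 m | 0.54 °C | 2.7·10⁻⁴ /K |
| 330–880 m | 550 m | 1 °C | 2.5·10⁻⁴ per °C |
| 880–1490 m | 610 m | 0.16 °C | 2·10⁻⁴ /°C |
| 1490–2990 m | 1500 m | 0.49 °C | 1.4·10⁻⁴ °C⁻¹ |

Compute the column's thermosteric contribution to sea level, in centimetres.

Δh ≈ 33 cm

Layer 1: 170 × 2.5×10⁻⁴ × 1.1 = 0.04675 m
0.54 × 160 × 2.7×10⁻⁴ = 0.023328 m
330–880 m: 2.5×10⁻⁴ × 550 × 1 = 0.13750 m
610 × 2×10⁻⁴ × 0.16 = 0.01952 m
1.4×10⁻⁴ × 0.49 × 1500 = 0.10290 m
Δh = 0.04675 + 0.023328 + 0.13750 + 0.01952 + 0.10290 = 0.329998 m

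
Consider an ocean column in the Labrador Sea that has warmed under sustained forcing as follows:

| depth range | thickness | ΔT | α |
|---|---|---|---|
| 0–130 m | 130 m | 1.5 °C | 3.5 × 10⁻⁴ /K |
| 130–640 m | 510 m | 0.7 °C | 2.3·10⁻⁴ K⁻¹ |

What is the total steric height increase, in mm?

Layer 1: 1.5 × 130 × 3.5×10⁻⁴ = 0.06825 m
130–640 m: 2.3×10⁻⁴ × 510 × 0.7 = 0.08211 m
Δh = 0.06825 + 0.08211 = 0.15036 m

Δh ≈ 150 mm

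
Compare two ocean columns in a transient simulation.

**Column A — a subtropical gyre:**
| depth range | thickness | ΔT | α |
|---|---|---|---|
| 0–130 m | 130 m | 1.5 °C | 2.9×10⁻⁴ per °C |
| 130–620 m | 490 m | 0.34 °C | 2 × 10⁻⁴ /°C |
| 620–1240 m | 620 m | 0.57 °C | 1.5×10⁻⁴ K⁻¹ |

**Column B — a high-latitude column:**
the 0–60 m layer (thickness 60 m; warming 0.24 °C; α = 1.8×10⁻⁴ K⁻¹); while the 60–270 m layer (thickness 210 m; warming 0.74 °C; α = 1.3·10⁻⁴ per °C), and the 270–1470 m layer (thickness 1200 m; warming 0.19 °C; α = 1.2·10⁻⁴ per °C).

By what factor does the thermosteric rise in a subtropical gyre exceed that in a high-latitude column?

A 130 × 2.9×10⁻⁴ × 1.5 = 0.05655 m
A 130–620 m: 0.34 × 490 × 2×10⁻⁴ = 0.03332 m
A 0.57 × 620 × 1.5×10⁻⁴ = 0.05301 m
A total: 0.14288 m
B Layer 1: 0.24 × 60 × 1.8×10⁻⁴ = 0.002592 m
B Layer 2: 210 × 0.74 × 1.3×10⁻⁴ = 0.020202 m
B 1.2×10⁻⁴ × 0.19 × 1200 = 0.02736 m
B total: 0.050154 m
Ratio: 0.14288 / 0.050154 ≈ 2.849

2.85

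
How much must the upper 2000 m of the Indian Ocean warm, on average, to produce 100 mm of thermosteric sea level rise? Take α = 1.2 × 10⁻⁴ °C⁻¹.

ΔT = Δh/(αH) = 0.1 / (1.2×10⁻⁴ × 2000) ≈ 0.4167 K

0.42 K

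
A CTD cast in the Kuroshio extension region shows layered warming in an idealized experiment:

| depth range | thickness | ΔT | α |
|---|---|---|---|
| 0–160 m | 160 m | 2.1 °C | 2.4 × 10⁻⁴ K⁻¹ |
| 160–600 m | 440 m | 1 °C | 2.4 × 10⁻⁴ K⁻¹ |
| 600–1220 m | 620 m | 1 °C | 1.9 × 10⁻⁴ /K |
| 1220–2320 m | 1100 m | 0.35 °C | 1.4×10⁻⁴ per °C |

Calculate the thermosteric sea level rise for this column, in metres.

Layer 1: 2.4×10⁻⁴ × 2.1 × 160 = 0.08064 m
Layer 2: 1 × 2.4×10⁻⁴ × 440 = 0.10560 m
Layer 3: 1.9×10⁻⁴ × 620 × 1 = 0.11780 m
1.4×10⁻⁴ × 1100 × 0.35 = 0.05390 m
Δh = 0.08064 + 0.10560 + 0.11780 + 0.05390 = 0.35794 m

0.358 m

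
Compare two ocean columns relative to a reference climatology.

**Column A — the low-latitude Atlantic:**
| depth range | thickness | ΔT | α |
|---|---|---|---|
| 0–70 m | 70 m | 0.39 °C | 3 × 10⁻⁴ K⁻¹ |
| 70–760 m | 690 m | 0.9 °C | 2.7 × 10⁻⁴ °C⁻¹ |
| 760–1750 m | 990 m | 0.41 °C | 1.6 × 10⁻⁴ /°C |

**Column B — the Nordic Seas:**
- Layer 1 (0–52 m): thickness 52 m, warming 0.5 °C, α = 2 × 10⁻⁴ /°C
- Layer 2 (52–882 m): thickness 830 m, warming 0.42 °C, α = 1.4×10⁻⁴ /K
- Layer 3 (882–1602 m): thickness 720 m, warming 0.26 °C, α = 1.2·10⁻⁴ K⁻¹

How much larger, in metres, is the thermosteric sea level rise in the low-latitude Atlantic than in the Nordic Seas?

A 0–70 m: 0.39 × 3×10⁻⁴ × 70 = 0.00819 m
A 70–760 m: 0.9 × 2.7×10⁻⁴ × 690 = 0.16767 m
A Layer 3: 0.41 × 1.6×10⁻⁴ × 990 = 0.064944 m
A total: 0.240804 m
B Layer 1: 0.5 × 52 × 2×10⁻⁴ = 0.00520 m
B 1.4×10⁻⁴ × 830 × 0.42 = 0.048804 m
B Layer 3: 0.26 × 1.2×10⁻⁴ × 720 = 0.022464 m
B total: 0.076468 m
Difference: 0.240804 − 0.076468 = 0.164336 m

0.16 m larger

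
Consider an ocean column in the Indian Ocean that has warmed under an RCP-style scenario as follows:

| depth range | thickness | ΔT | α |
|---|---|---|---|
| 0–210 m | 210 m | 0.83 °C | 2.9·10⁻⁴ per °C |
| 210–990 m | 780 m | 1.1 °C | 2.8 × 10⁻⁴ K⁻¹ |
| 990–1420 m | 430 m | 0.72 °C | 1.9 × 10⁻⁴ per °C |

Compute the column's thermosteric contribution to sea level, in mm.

350 mm of thermosteric rise

Layer 1: 210 × 0.83 × 2.9×10⁻⁴ = 0.050547 m
210–990 m: 780 × 2.8×10⁻⁴ × 1.1 = 0.24024 m
0.72 × 430 × 1.9×10⁻⁴ = 0.058824 m
Δh = 0.050547 + 0.24024 + 0.058824 = 0.349611 m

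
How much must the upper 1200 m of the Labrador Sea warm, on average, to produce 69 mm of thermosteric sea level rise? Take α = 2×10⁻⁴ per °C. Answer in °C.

0.288 °C

ΔT = Δh/(αH) = 0.069 / (2×10⁻⁴ × 1200) = 0.2875 °C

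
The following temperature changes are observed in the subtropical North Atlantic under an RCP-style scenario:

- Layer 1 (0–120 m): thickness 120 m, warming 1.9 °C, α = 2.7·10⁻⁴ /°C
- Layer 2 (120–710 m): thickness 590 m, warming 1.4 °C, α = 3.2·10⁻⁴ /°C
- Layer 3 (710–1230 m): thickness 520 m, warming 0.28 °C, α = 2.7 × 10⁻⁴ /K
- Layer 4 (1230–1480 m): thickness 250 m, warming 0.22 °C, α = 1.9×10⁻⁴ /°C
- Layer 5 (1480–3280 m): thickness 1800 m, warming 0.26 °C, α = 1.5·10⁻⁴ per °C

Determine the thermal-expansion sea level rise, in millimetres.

Δh = 450 mm

1.9 × 2.7×10⁻⁴ × 120 = 0.06156 m
120–710 m: 1.4 × 3.2×10⁻⁴ × 590 = 0.26432 m
0.28 × 2.7×10⁻⁴ × 520 = 0.039312 m
250 × 1.9×10⁻⁴ × 0.22 = 0.01045 m
1480–3280 m: 1.5×10⁻⁴ × 0.26 × 1800 = 0.07020 m
Δh = 0.06156 + 0.26432 + 0.039312 + 0.01045 + 0.07020 = 0.445842 m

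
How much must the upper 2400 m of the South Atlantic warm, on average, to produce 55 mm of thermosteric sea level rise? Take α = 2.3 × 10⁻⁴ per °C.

about 0.0996 K

ΔT = Δh/(αH) = 0.055 / (2.3×10⁻⁴ × 2400) ≈ 0.09964 K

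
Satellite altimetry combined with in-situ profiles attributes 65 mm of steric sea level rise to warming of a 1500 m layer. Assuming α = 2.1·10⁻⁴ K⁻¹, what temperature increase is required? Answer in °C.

ΔT ≈ 0.21 °C

ΔT = Δh/(αH) = 0.065 / (2.1×10⁻⁴ × 1500) ≈ 0.2063 °C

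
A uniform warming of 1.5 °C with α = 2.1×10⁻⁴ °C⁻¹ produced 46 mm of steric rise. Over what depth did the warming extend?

146 m

H = Δh/(αΔT) = 0.046 / (2.1×10⁻⁴ × 1.5) ≈ 146.0 m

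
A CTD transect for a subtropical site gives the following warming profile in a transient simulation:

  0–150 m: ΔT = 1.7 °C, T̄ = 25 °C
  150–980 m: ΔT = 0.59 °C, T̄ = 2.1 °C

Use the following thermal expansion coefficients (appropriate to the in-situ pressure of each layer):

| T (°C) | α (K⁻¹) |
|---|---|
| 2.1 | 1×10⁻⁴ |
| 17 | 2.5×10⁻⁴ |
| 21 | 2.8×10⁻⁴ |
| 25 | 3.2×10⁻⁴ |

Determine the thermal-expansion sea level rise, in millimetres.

Layer 1 at 25 °C → α = 3.2×10⁻⁴ K⁻¹
Layer 2 at 2.1 °C → α = 1×10⁻⁴ K⁻¹
1.7 × 150 × 3.2×10⁻⁴ = 0.08160 m
150–980 m: 1×10⁻⁴ × 0.59 × 830 = 0.04897 m
Δh = 0.08160 + 0.04897 = 0.13057 m

Δh = 130 mm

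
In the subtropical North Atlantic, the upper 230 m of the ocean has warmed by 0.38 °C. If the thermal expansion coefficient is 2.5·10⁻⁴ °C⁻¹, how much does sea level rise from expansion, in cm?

Δh ≈ 2.2 cm

Δh = αΔT·H = 2.5×10⁻⁴ × 0.38 × 230 = 0.02185 m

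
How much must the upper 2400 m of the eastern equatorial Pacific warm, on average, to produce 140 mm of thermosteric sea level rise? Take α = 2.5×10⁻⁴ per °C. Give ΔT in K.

ΔT = Δh/(αH) = 0.14 / (2.5×10⁻⁴ × 2400) ≈ 0.2333 K

ΔT ≈ 0.233 K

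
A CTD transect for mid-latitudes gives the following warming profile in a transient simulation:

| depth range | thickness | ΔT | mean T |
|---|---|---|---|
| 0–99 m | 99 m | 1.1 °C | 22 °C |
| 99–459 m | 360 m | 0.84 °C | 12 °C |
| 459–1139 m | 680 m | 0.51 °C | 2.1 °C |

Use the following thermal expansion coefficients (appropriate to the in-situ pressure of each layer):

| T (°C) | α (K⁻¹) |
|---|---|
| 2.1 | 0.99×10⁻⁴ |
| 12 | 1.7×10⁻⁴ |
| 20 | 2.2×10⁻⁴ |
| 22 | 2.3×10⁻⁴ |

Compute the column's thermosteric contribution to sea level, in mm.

Layer 1 at 22 °C → α = 2.3×10⁻⁴ K⁻¹
Layer 2 at 12 °C → α = 1.7×10⁻⁴ K⁻¹
Layer 3 at 2.1 °C → α = 0.99×10⁻⁴ K⁻¹
0–99 m: 1.1 × 99 × 2.3×10⁻⁴ = 0.025047 m
Layer 2: 360 × 0.84 × 1.7×10⁻⁴ = 0.051408 m
0.51 × 680 × 0.99×10⁻⁴ = 0.0343332 m
Δh = 0.025047 + 0.051408 + 0.0343332 = 0.1107882 m

110 mm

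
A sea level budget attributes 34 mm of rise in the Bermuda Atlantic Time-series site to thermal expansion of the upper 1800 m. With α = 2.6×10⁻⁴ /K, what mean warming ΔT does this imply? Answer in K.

ΔT = Δh/(αH) = 0.034 / (2.6×10⁻⁴ × 1800) ≈ 0.07265 K

ΔT ≈ 0.073 K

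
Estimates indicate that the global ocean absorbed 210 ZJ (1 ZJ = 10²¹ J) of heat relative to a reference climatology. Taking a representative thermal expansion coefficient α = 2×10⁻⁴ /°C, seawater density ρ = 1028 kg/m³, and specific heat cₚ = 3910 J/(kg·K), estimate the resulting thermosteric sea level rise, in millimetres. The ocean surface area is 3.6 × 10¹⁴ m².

Per unit area: Q = 210×10²¹ / (3.6×10¹⁴) ≈ 5.833×10⁸ J/m²
Δh = αQ/(ρcₚ) = 2×10⁻⁴ × 5.833×10⁸ / (1028 × 3910) ≈ 0.029024 m

Δh ≈ 29.0 mm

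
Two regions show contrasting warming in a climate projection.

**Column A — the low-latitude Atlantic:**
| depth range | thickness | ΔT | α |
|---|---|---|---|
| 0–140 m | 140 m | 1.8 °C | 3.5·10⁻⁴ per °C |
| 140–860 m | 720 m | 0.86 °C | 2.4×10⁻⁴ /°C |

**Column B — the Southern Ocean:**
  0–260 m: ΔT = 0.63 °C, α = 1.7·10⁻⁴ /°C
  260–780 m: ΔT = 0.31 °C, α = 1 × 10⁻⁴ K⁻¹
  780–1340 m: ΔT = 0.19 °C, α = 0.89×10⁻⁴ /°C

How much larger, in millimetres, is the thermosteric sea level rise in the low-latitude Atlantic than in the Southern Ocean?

Δh_A − Δh_B ≈ 180 mm

A 140 × 3.5×10⁻⁴ × 1.8 = 0.08820 m
A 2.4×10⁻⁴ × 0.86 × 720 = 0.148608 m
A total: 0.236808 m
B Layer 1: 0.63 × 1.7×10⁻⁴ × 260 = 0.027846 m
B 260–780 m: 0.31 × 1×10⁻⁴ × 520 = 0.01612 m
B Layer 3: 560 × 0.19 × 0.89×10⁻⁴ = 0.0094696 m
B total: 0.0534356 m
Difference: 0.236808 − 0.0534356 = 0.1833724 m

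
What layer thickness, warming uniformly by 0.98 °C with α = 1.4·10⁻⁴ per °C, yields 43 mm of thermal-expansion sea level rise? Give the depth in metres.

H = Δh/(αΔT) = 0.043 / (1.4×10⁻⁴ × 0.98) ≈ 313.4 m

313 m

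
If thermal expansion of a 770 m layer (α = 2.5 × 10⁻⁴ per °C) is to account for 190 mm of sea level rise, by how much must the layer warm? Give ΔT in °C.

ΔT = Δh/(αH) = 0.19 / (2.5×10⁻⁴ × 770) ≈ 0.9870 °C

about 0.99 °C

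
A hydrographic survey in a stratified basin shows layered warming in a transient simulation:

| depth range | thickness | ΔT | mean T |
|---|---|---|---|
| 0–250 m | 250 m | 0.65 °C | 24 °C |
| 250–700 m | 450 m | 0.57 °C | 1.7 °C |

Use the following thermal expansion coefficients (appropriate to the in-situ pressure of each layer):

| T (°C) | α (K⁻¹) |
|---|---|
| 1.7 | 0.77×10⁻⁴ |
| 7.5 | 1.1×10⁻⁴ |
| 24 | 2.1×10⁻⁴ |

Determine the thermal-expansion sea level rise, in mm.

Layer 1 at 24 °C → α = 2.1×10⁻⁴ K⁻¹
Layer 2 at 1.7 °C → α = 0.77×10⁻⁴ K⁻¹
2.1×10⁻⁴ × 0.65 × 250 = 0.034125 m
0.57 × 0.77×10⁻⁴ × 450 = 0.0197505 m
Δh = 0.034125 + 0.0197505 = 0.0538755 m ≈ 54 mm

54 mm of thermosteric rise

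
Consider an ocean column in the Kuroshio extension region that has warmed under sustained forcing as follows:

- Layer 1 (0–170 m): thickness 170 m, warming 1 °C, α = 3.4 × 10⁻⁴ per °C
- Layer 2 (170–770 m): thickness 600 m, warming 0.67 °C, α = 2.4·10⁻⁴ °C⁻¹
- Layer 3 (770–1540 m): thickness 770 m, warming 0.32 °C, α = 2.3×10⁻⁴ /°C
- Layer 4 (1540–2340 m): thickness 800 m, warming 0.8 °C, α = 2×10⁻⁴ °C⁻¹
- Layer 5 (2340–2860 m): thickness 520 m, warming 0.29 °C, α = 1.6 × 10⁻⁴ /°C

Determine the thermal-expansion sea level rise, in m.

Δh = 0.36 m

0–170 m: 3.4×10⁻⁴ × 1 × 170 = 0.05780 m
600 × 2.4×10⁻⁴ × 0.67 = 0.09648 m
770 × 0.32 × 2.3×10⁻⁴ = 0.056672 m
0.8 × 2×10⁻⁴ × 800 = 0.12800 m
2340–2860 m: 1.6×10⁻⁴ × 520 × 0.29 = 0.024128 m
Δh = 0.05780 + 0.09648 + 0.056672 + 0.12800 + 0.024128 = 0.36308 m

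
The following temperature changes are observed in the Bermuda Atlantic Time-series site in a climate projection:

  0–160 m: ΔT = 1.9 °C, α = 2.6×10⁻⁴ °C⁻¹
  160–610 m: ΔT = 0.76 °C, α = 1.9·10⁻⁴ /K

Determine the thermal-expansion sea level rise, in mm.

1.9 × 160 × 2.6×10⁻⁴ = 0.07904 m
160–610 m: 0.76 × 1.9×10⁻⁴ × 450 = 0.06498 m
Δh = 0.07904 + 0.06498 = 0.14402 m ≈ 140 mm

about 140 mm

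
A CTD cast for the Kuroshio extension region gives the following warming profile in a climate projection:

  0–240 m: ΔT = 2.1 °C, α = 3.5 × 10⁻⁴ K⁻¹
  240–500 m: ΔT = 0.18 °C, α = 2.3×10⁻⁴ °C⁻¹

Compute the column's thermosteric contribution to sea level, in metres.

Δh ≈ 0.187 m

Layer 1: 2.1 × 240 × 3.5×10⁻⁴ = 0.17640 m
240–500 m: 0.18 × 260 × 2.3×10⁻⁴ = 0.010764 m
Δh = 0.17640 + 0.010764 = 0.187164 m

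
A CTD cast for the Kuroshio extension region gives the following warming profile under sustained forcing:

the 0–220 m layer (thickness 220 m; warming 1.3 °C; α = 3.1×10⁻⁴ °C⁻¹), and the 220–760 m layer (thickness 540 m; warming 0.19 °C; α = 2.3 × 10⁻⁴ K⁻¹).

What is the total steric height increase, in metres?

0–220 m: 3.1×10⁻⁴ × 1.3 × 220 = 0.08866 m
220–760 m: 0.19 × 2.3×10⁻⁴ × 540 = 0.023598 m
Δh = 0.08866 + 0.023598 = 0.112258 m

Δh ≈ 0.112 m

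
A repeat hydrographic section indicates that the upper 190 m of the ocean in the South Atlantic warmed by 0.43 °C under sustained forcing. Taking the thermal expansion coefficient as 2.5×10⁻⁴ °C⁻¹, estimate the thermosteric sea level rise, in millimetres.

Δh ≈ 20 mm

Δh = αΔT·H = 2.5×10⁻⁴ × 0.43 × 190 = 0.020425 m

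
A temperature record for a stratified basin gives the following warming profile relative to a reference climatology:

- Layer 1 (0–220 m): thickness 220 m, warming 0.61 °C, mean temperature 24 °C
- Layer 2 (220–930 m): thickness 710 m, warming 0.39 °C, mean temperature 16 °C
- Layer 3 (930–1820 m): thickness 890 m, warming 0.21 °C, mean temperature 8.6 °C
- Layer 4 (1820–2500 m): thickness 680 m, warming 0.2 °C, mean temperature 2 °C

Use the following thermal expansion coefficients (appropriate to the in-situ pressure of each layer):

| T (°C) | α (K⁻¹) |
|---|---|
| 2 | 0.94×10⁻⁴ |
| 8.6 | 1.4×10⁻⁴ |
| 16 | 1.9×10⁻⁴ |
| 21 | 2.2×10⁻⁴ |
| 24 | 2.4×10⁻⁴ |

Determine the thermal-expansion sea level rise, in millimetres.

Layer 1 at 24 °C → α = 2.4×10⁻⁴ K⁻¹
Layer 2 at 16 °C → α = 1.9×10⁻⁴ K⁻¹
Layer 3 at 8.6 °C → α = 1.4×10⁻⁴ K⁻¹
Layer 4 at 2 °C → α = 0.94×10⁻⁴ K⁻¹
Layer 1: 0.61 × 2.4×10⁻⁴ × 220 = 0.032208 m
220–930 m: 710 × 0.39 × 1.9×10⁻⁴ = 0.052611 m
1.4×10⁻⁴ × 0.21 × 890 = 0.026166 m
1820–2500 m: 0.2 × 680 × 0.94×10⁻⁴ = 0.012784 m
Δh = 0.032208 + 0.052611 + 0.026166 + 0.012784 = 0.123769 m

Δh = 120 mm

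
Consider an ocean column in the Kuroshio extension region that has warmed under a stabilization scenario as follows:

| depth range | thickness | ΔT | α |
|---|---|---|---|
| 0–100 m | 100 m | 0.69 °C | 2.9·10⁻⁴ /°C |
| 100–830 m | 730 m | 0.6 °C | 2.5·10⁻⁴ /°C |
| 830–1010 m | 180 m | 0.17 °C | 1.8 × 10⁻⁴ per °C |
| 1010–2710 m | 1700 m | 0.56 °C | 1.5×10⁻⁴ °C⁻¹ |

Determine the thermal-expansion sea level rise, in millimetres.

about 278 mm

Layer 1: 100 × 0.69 × 2.9×10⁻⁴ = 0.02001 m
2.5×10⁻⁴ × 0.6 × 730 = 0.10950 m
830–1010 m: 1.8×10⁻⁴ × 0.17 × 180 = 0.005508 m
1700 × 0.56 × 1.5×10⁻⁴ = 0.14280 m
Δh = 0.02001 + 0.10950 + 0.005508 + 0.14280 = 0.277818 m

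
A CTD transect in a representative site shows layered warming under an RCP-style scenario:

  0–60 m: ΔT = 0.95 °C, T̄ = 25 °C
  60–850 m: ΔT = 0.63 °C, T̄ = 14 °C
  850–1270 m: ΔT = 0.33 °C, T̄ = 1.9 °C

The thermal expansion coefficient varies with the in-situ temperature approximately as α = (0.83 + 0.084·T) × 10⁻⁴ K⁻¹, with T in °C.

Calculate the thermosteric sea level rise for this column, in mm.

Layer 1: α = (0.83 + 0.084×25)×10⁻⁴ = 2.93×10⁻⁴ K⁻¹
Layer 2: α = (0.83 + 0.084×14)×10⁻⁴ = 2.006×10⁻⁴ K⁻¹
Layer 3: α = (0.83 + 0.084×1.9)×10⁻⁴ = 0.9896×10⁻⁴ K⁻¹
0.95 × 2.93×10⁻⁴ × 60 = 0.016701 m
790 × 2.006×10⁻⁴ × 0.63 = 0.09983862 m
850–1270 m: 420 × 0.33 × 0.9896×10⁻⁴ = 0.013715856 m
Δh = 0.016701 + 0.09983862 + 0.013715856 = 0.130255476 m ≈ 130 mm

Δh ≈ 130 mm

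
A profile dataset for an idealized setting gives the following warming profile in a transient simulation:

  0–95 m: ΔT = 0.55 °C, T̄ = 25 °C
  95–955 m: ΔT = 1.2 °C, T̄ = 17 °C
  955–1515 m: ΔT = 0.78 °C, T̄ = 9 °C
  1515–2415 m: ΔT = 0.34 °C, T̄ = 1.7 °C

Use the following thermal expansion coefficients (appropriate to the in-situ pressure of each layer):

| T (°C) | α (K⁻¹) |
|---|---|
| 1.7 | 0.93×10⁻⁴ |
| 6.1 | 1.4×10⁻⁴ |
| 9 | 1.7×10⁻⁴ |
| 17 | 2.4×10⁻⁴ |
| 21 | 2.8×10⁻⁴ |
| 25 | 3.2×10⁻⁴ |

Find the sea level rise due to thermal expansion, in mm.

367 mm of thermosteric rise

Layer 1 at 25 °C → α = 3.2×10⁻⁴ K⁻¹
Layer 2 at 17 °C → α = 2.4×10⁻⁴ K⁻¹
Layer 3 at 9 °C → α = 1.7×10⁻⁴ K⁻¹
Layer 4 at 1.7 °C → α = 0.93×10⁻⁴ K⁻¹
Layer 1: 95 × 0.55 × 3.2×10⁻⁴ = 0.01672 m
Layer 2: 1.2 × 2.4×10⁻⁴ × 860 = 0.24768 m
Layer 3: 1.7×10⁻⁴ × 560 × 0.78 = 0.074256 m
1515–2415 m: 0.93×10⁻⁴ × 900 × 0.34 = 0.028458 m
Δh = 0.01672 + 0.24768 + 0.074256 + 0.028458 = 0.367114 m ≈ 367 mm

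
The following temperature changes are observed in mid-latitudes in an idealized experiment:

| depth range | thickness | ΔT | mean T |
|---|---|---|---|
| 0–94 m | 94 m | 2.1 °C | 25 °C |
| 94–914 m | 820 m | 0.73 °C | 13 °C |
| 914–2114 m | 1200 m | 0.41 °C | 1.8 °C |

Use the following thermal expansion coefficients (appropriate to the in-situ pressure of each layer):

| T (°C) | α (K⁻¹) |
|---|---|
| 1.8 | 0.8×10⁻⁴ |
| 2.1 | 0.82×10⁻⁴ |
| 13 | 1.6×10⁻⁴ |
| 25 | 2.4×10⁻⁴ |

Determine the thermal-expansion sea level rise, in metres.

Δh = 0.18 m

Layer 1 at 25 °C → α = 2.4×10⁻⁴ K⁻¹
Layer 2 at 13 °C → α = 1.6×10⁻⁴ K⁻¹
Layer 3 at 1.8 °C → α = 0.8×10⁻⁴ K⁻¹
0–94 m: 2.1 × 2.4×10⁻⁴ × 94 = 0.047376 m
1.6×10⁻⁴ × 0.73 × 820 = 0.095776 m
914–2114 m: 0.8×10⁻⁴ × 0.41 × 1200 = 0.03936 m
Δh = 0.047376 + 0.095776 + 0.03936 = 0.182512 m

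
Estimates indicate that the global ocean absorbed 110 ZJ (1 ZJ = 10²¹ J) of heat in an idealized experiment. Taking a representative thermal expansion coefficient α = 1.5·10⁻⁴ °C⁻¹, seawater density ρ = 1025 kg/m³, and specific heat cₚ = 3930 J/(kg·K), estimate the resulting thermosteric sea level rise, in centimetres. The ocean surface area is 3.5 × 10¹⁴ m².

Δh ≈ 1.2 cm

Per unit area: Q = 110×10²¹ / (3.5×10¹⁴) ≈ 3.143×10⁸ J/m²
Δh = αQ/(ρcₚ) = 1.5×10⁻⁴ × 3.143×10⁸ / (1025 × 3930) ≈ 0.011704 m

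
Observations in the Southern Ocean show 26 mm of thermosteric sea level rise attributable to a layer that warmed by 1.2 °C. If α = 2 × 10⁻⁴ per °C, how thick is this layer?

H = Δh/(αΔT) = 0.026 / (2×10⁻⁴ × 1.2) ≈ 108.3 m

about 108 m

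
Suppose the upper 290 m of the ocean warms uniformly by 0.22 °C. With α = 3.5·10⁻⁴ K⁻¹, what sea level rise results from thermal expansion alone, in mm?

Δh = αΔT·H = 3.5×10⁻⁴ × 0.22 × 290 = 0.02233 m

22.3 mm of thermosteric rise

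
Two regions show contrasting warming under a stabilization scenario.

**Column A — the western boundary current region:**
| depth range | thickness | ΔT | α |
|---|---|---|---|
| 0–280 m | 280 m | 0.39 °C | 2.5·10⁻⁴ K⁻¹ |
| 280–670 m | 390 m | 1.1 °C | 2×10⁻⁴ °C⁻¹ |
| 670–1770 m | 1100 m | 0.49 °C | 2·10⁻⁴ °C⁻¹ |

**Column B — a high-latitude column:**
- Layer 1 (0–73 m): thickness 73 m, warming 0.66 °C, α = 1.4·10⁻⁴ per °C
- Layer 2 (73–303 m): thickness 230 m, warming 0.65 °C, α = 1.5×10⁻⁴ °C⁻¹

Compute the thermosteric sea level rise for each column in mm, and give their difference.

A Layer 1: 2.5×10⁻⁴ × 280 × 0.39 = 0.02730 m
A 280–670 m: 1.1 × 390 × 2×10⁻⁴ = 0.08580 m
A Layer 3: 2×10⁻⁴ × 0.49 × 1100 = 0.10780 m
A total: 0.22090 m
B Layer 1: 0.66 × 73 × 1.4×10⁻⁴ = 0.0067452 m
B 73–303 m: 230 × 0.65 × 1.5×10⁻⁴ = 0.022425 m
B total: 0.0291702 m
Difference: 0.22090 − 0.0291702 = 0.1917298 m

Δh_A ≈ 220 mm, Δh_B ≈ 29 mm; difference ≈ 190 mm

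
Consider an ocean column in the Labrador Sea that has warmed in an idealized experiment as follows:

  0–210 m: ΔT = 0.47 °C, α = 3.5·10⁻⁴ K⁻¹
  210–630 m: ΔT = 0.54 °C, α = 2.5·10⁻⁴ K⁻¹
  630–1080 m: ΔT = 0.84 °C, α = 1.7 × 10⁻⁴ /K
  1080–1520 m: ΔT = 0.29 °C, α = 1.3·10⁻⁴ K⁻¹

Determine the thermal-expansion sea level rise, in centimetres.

17 cm of thermosteric rise

0–210 m: 0.47 × 3.5×10⁻⁴ × 210 = 0.034545 m
210–630 m: 0.54 × 2.5×10⁻⁴ × 420 = 0.05670 m
0.84 × 450 × 1.7×10⁻⁴ = 0.06426 m
440 × 0.29 × 1.3×10⁻⁴ = 0.016588 m
Δh = 0.034545 + 0.05670 + 0.06426 + 0.016588 = 0.172093 m ≈ 17 cm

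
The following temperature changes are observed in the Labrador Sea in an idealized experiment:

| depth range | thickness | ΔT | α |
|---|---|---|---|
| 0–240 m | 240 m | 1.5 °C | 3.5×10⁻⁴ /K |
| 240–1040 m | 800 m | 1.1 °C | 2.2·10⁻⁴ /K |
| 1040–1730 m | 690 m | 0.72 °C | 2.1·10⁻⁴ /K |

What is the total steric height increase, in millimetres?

Δh = 424 mm

1.5 × 240 × 3.5×10⁻⁴ = 0.12600 m
1.1 × 800 × 2.2×10⁻⁴ = 0.19360 m
2.1×10⁻⁴ × 690 × 0.72 = 0.104328 m
Δh = 0.12600 + 0.19360 + 0.104328 = 0.423928 m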